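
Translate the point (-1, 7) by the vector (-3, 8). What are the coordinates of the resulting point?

Translation by (-3, 8) (homogeneous matrix [[1, 0, -3], [0, 1, 8], [0, 0, 1]]):
x' = -1 + -3 = -4
y' = 7 + 8 = 15
Result: (-4, 15)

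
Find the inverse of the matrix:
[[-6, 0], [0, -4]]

For [[a,b],[c,d]], inverse = (1/det)·[[d,-b],[-c,a]]
det = (-6)(-4) - (0)(0) = 24 - 0 = 24
Inverse = (1/24)·[[-4, 0], [0, -6]]
= [[-1/6, 0], [0, -1/4]]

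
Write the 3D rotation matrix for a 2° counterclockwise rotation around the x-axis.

Rotation matrix for counterclockwise 2° around x-axis:
cos(2°) = 0.9994, sin(2°) = 0.0349
Result: [[1, 0, 0], [0, 0.9994, -0.0349], [0, 0.0349, 0.9994]]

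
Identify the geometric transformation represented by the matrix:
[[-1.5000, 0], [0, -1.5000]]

This matrix represents: uniform scaling by factor -1.5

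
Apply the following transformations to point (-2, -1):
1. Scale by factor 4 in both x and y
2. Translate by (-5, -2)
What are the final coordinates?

Step 1: Scale (-2, -1) by 4 → (-8, -4)
Step 2: Translate by (-5, -2) → (-13, -6)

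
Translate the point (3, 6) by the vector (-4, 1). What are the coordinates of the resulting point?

Translation by (-4, 1) (homogeneous matrix [[1, 0, -4], [0, 1, 1], [0, 0, 1]]):
x' = 3 + -4 = -1
y' = 6 + 1 = 7
Result: (-1, 7)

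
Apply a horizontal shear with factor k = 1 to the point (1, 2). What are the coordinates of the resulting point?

Shear matrix for horizontal shear with factor k = 1:
[[1, 1], [0, 1]]
Result: (1, 2) → (3, 2)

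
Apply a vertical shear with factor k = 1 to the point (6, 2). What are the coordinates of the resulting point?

Shear matrix for vertical shear with factor k = 1:
[[1, 0], [1, 1]]
Result: (6, 2) → (6, 8)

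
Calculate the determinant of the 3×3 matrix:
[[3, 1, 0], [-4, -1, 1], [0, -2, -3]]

Expansion along first row:
det = 3·det([[-1,1],[-2,-3]]) - 1·det([[-4,1],[0,-3]]) + 0·det([[-4,-1],[0,-2]])
    = 3·(-1·-3 - 1·-2) - 1·(-4·-3 - 1·0) + 0·(-4·-2 - -1·0)
    = 3·5 - 1·12 + 0·8
    = 15 + -12 + 0 = 3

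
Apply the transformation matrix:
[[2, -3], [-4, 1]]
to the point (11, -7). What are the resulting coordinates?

Matrix multiplication:
[[2, -3], [-4, 1]] × [11, -7]ᵀ
= [(2)(11) + (-3)(-7), (-4)(11) + (1)(-7)]ᵀ
= [43, -51]ᵀ
Result: (43, -51)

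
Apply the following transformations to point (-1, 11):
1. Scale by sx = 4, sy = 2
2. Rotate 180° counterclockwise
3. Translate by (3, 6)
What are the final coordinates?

Step 1: Scale → (-4, 22)
Step 2: Rotate 180° → (4, -22)
Step 3: Translate → (7, -16)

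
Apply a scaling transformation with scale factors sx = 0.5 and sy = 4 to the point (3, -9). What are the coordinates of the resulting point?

Scaling matrix:
[[0.50, 0], [0, 4]]
Result: (3 × 0.5, -9 × 4) = (1.5, -36)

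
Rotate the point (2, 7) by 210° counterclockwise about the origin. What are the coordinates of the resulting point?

Rotation matrix for 210°: [[cos 210°, -sin 210°], [sin 210°, cos 210°]] ≈ [[-0.866025, 0.500000], [-0.500000, -0.866025]]
[[-0.866025, 0.500000], [-0.500000, -0.866025]] × [2, 7]ᵀ ≈ [1.7679, -7.0622]ᵀ
Result: (1.7679, -7.0622)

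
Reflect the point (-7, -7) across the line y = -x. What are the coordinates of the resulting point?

Reflection across line y = -x: (-7, -7) → (7, 7)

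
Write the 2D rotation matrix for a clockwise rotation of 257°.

Rotation matrix formula: [[cos θ, -sin θ], [sin θ, cos θ]]
A clockwise rotation by 257° is equivalent to a counterclockwise rotation by -257°.
For θ = -257°:
cos(-257°) = -0.2250
sin(-257°) = 0.9744
Result: [[-0.2250, -0.9744], [0.9744, -0.2250]]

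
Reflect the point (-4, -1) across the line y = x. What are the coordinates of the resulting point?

Reflection across line y = x: (-4, -1) → (-1, -4)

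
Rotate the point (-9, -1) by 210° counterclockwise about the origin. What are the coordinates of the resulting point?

Rotation matrix for 210°: [[cos 210°, -sin 210°], [sin 210°, cos 210°]] ≈ [[-0.866025, 0.500000], [-0.500000, -0.866025]]
[[-0.866025, 0.500000], [-0.500000, -0.866025]] × [-9, -1]ᵀ ≈ [7.2942, 5.3660]ᵀ
Result: (7.2942, 5.3660)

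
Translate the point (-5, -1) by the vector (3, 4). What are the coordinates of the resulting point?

Translation by (3, 4) (homogeneous matrix [[1, 0, 3], [0, 1, 4], [0, 0, 1]]):
x' = -5 + 3 = -2
y' = -1 + 4 = 3
Result: (-2, 3)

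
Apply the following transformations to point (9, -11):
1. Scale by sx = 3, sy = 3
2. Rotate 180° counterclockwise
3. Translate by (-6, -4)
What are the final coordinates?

Step 1: Scale → (27, -33)
Step 2: Rotate 180° → (-27, 33)
Step 3: Translate → (-33, 29)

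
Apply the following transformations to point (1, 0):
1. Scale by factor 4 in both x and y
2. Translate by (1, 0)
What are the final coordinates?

Step 1: Scale (1, 0) by 4 → (4, 0)
Step 2: Translate by (1, 0) → (5, 0)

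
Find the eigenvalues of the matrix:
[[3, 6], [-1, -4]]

Characteristic equation: det(A - λI) = 0
λ² - (trace)λ + (det) = 0
trace = 3 + -4 = -1, det = (3)(-4) - (6)(-1) = -6
λ² - (-1)λ + (-6) = 0
λ = (-1 ± √((-1)² - 4·(-6))) / 2 = (-1 ± √25) / 2
Solving: λ = -3, 2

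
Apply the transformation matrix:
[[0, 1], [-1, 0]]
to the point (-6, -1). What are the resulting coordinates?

Matrix multiplication:
[[0, 1], [-1, 0]] × [-6, -1]ᵀ
= [(0)(-6) + (1)(-1), (-1)(-6) + (0)(-1)]ᵀ
= [-1, 6]ᵀ
Result: (-1, 6)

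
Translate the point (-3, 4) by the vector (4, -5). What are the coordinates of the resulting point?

Translation by (4, -5) (homogeneous matrix [[1, 0, 4], [0, 1, -5], [0, 0, 1]]):
x' = -3 + 4 = 1
y' = 4 + -5 = -1
Result: (1, -1)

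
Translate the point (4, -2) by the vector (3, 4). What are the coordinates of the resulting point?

Translation by (3, 4) (homogeneous matrix [[1, 0, 3], [0, 1, 4], [0, 0, 1]]):
x' = 4 + 3 = 7
y' = -2 + 4 = 2
Result: (7, 2)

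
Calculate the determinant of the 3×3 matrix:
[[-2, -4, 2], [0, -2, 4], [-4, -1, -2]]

Expansion along first row:
det = -2·det([[-2,4],[-1,-2]]) - -4·det([[0,4],[-4,-2]]) + 2·det([[0,-2],[-4,-1]])
    = -2·(-2·-2 - 4·-1) - -4·(0·-2 - 4·-4) + 2·(0·-1 - -2·-4)
    = -2·8 - -4·16 + 2·-8
    = -16 + 64 + -16 = 32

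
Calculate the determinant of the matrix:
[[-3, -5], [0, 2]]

For a 2×2 matrix [[a, b], [c, d]], det = ad - bc
det = (-3)(2) - (-5)(0) = -6 - 0 = -6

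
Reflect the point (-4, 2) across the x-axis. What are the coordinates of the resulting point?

Reflection across x-axis: (-4, 2) → (-4, -2)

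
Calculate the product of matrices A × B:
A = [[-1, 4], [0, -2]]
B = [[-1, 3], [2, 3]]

Matrix multiplication:
C[0][0] = -1×-1 + 4×2 = 9
C[0][1] = -1×3 + 4×3 = 9
C[1][0] = 0×-1 + -2×2 = -4
C[1][1] = 0×3 + -2×3 = -6
Result: [[9, 9], [-4, -6]]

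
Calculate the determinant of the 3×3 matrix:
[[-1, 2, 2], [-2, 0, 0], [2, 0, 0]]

Expansion along first row:
det = -1·det([[0,0],[0,0]]) - 2·det([[-2,0],[2,0]]) + 2·det([[-2,0],[2,0]])
    = -1·(0·0 - 0·0) - 2·(-2·0 - 0·2) + 2·(-2·0 - 0·2)
    = -1·0 - 2·0 + 2·0
    = 0 + 0 + 0 = 0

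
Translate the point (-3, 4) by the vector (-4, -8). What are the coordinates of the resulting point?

Translation by (-4, -8) (homogeneous matrix [[1, 0, -4], [0, 1, -8], [0, 0, 1]]):
x' = -3 + -4 = -7
y' = 4 + -8 = -4
Result: (-7, -4)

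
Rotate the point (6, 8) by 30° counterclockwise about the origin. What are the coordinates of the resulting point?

Rotation matrix for 30°: [[cos 30°, -sin 30°], [sin 30°, cos 30°]] ≈ [[0.866025, -0.500000], [0.500000, 0.866025]]
[[0.866025, -0.500000], [0.500000, 0.866025]] × [6, 8]ᵀ ≈ [1.1962, 9.9282]ᵀ
Result: (1.1962, 9.9282)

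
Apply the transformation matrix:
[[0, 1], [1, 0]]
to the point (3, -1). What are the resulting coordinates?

Matrix multiplication:
[[0, 1], [1, 0]] × [3, -1]ᵀ
= [(0)(3) + (1)(-1), (1)(3) + (0)(-1)]ᵀ
= [-1, 3]ᵀ
Result: (-1, 3)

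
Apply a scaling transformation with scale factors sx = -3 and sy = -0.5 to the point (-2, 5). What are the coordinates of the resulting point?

Scaling matrix:
[[-3, 0], [0, -0.50]]
Result: (-2 × -3, 5 × -0.5) = (6, -2.5)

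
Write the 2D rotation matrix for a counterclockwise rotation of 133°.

Rotation matrix formula: [[cos θ, -sin θ], [sin θ, cos θ]]
For θ = 133°:
cos(133°) = -0.6820
sin(133°) = 0.7314
Result: [[-0.6820, -0.7314], [0.7314, -0.6820]]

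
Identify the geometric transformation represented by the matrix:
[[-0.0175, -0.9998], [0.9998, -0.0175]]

This matrix represents: rotation by 91° counterclockwise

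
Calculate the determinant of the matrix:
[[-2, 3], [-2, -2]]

For a 2×2 matrix [[a, b], [c, d]], det = ad - bc
det = (-2)(-2) - (3)(-2) = 4 - -6 = 10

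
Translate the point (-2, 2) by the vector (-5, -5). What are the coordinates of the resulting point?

Translation by (-5, -5) (homogeneous matrix [[1, 0, -5], [0, 1, -5], [0, 0, 1]]):
x' = -2 + -5 = -7
y' = 2 + -5 = -3
Result: (-7, -3)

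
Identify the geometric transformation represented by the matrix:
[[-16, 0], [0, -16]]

This matrix represents: uniform scaling by factor -16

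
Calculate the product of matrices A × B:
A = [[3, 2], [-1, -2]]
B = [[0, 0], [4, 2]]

Matrix multiplication:
C[0][0] = 3×0 + 2×4 = 8
C[0][1] = 3×0 + 2×2 = 4
C[1][0] = -1×0 + -2×4 = -8
C[1][1] = -1×0 + -2×2 = -4
Result: [[8, 4], [-8, -4]]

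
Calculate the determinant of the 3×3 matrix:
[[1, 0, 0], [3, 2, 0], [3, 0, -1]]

Expansion along first row:
det = 1·det([[2,0],[0,-1]]) - 0·det([[3,0],[3,-1]]) + 0·det([[3,2],[3,0]])
    = 1·(2·-1 - 0·0) - 0·(3·-1 - 0·3) + 0·(3·0 - 2·3)
    = 1·-2 - 0·-3 + 0·-6
    = -2 + 0 + 0 = -2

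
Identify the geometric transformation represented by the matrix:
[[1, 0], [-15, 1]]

This matrix represents: vertical shear with factor -15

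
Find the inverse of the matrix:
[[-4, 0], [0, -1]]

For [[a,b],[c,d]], inverse = (1/det)·[[d,-b],[-c,a]]
det = (-4)(-1) - (0)(0) = 4 - 0 = 4
Inverse = (1/4)·[[-1, 0], [0, -4]]
= [[-1/4, 0], [0, -1]]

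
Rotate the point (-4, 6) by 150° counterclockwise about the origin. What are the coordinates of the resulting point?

Rotation matrix for 150°: [[cos 150°, -sin 150°], [sin 150°, cos 150°]] ≈ [[-0.866025, -0.500000], [0.500000, -0.866025]]
[[-0.866025, -0.500000], [0.500000, -0.866025]] × [-4, 6]ᵀ ≈ [0.4641, -7.1962]ᵀ
Result: (0.4641, -7.1962)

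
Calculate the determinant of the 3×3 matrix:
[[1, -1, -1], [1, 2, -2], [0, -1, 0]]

Expansion along first row:
det = 1·det([[2,-2],[-1,0]]) - -1·det([[1,-2],[0,0]]) + -1·det([[1,2],[0,-1]])
    = 1·(2·0 - -2·-1) - -1·(1·0 - -2·0) + -1·(1·-1 - 2·0)
    = 1·-2 - -1·0 + -1·-1
    = -2 + 0 + 1 = -1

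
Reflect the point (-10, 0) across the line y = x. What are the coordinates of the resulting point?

Reflection across line y = x: (-10, 0) → (0, -10)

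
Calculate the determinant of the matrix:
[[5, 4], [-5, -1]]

For a 2×2 matrix [[a, b], [c, d]], det = ad - bc
det = (5)(-1) - (4)(-5) = -5 - -20 = 15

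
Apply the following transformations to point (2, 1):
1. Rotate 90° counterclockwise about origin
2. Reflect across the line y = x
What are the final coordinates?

Step 1: Rotate 90° → (-1, 2)
Step 2: Reflect across line y = x → (2, -1)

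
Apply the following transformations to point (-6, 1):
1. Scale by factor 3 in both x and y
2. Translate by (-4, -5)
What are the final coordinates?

Step 1: Scale (-6, 1) by 3 → (-18, 3)
Step 2: Translate by (-4, -5) → (-22, -2)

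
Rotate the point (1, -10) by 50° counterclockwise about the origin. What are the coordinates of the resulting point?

Rotation matrix for 50°: [[cos 50°, -sin 50°], [sin 50°, cos 50°]] ≈ [[0.642788, -0.766044], [0.766044, 0.642788]]
[[0.642788, -0.766044], [0.766044, 0.642788]] × [1, -10]ᵀ ≈ [8.3032, -5.6618]ᵀ
Result: (8.3032, -5.6618)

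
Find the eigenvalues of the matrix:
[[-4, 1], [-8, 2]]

Characteristic equation: det(A - λI) = 0
λ² - (trace)λ + (det) = 0
trace = -4 + 2 = -2, det = (-4)(2) - (1)(-8) = 0
λ² - (-2)λ + (0) = 0
λ = (-2 ± √((-2)² - 4·(0))) / 2 = (-2 ± √4) / 2
Solving: λ = -2, 0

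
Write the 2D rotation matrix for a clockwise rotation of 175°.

Rotation matrix formula: [[cos θ, -sin θ], [sin θ, cos θ]]
A clockwise rotation by 175° is equivalent to a counterclockwise rotation by -175°.
For θ = -175°:
cos(-175°) = -0.9962
sin(-175°) = -0.0872
Result: [[-0.9962, 0.0872], [-0.0872, -0.9962]]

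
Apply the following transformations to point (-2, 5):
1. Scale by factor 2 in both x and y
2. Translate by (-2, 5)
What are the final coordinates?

Step 1: Scale (-2, 5) by 2 → (-4, 10)
Step 2: Translate by (-2, 5) → (-6, 15)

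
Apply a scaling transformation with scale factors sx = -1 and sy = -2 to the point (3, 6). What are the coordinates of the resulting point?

Scaling matrix:
[[-1, 0], [0, -2]]
Result: (3 × -1, 6 × -2) = (-3, -12)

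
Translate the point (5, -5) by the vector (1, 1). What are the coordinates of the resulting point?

Translation by (1, 1) (homogeneous matrix [[1, 0, 1], [0, 1, 1], [0, 0, 1]]):
x' = 5 + 1 = 6
y' = -5 + 1 = -4
Result: (6, -4)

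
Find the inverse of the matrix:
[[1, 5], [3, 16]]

For [[a,b],[c,d]], inverse = (1/det)·[[d,-b],[-c,a]]
det = (1)(16) - (5)(3) = 16 - 15 = 1
Inverse = [[16, -5], [-3, 1]]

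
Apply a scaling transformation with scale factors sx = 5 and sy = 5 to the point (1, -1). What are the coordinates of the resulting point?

Scaling matrix:
[[5, 0], [0, 5]]
Result: (1 × 5, -1 × 5) = (5, -5)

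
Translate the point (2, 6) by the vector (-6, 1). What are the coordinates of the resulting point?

Translation by (-6, 1) (homogeneous matrix [[1, 0, -6], [0, 1, 1], [0, 0, 1]]):
x' = 2 + -6 = -4
y' = 6 + 1 = 7
Result: (-4, 7)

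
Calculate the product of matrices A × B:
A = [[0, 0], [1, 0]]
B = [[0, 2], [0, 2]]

Matrix multiplication:
C[0][0] = 0×0 + 0×0 = 0
C[0][1] = 0×2 + 0×2 = 0
C[1][0] = 1×0 + 0×0 = 0
C[1][1] = 1×2 + 0×2 = 2
Result: [[0, 0], [0, 2]]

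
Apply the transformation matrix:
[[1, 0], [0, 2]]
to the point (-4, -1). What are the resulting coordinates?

Matrix multiplication:
[[1, 0], [0, 2]] × [-4, -1]ᵀ
= [(1)(-4) + (0)(-1), (0)(-4) + (2)(-1)]ᵀ
= [-4, -2]ᵀ
Result: (-4, -2)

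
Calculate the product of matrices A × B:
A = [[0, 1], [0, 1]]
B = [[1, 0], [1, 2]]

Matrix multiplication:
C[0][0] = 0×1 + 1×1 = 1
C[0][1] = 0×0 + 1×2 = 2
C[1][0] = 0×1 + 1×1 = 1
C[1][1] = 0×0 + 1×2 = 2
Result: [[1, 2], [1, 2]]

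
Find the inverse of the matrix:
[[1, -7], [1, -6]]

For [[a,b],[c,d]], inverse = (1/det)·[[d,-b],[-c,a]]
det = (1)(-6) - (-7)(1) = -6 - -7 = 1
Inverse = [[-6, 7], [-1, 1]]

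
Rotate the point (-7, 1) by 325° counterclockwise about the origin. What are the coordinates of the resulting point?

Rotation matrix for 325°: [[cos 325°, -sin 325°], [sin 325°, cos 325°]] ≈ [[0.819152, 0.573576], [-0.573576, 0.819152]]
[[0.819152, 0.573576], [-0.573576, 0.819152]] × [-7, 1]ᵀ ≈ [-5.1605, 4.8342]ᵀ
Result: (-5.1605, 4.8342)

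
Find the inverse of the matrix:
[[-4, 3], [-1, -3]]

For [[a,b],[c,d]], inverse = (1/det)·[[d,-b],[-c,a]]
det = (-4)(-3) - (3)(-1) = 12 - -3 = 15
Inverse = (1/15)·[[-3, -3], [1, -4]]
= [[-1/5, -1/5], [1/15, -4/15]]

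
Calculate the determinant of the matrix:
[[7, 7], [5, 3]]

For a 2×2 matrix [[a, b], [c, d]], det = ad - bc
det = (7)(3) - (7)(5) = 21 - 35 = -14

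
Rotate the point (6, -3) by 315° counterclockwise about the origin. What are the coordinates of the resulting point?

Rotation matrix for 315°: [[cos 315°, -sin 315°], [sin 315°, cos 315°]] ≈ [[0.707107, 0.707107], [-0.707107, 0.707107]]
[[0.707107, 0.707107], [-0.707107, 0.707107]] × [6, -3]ᵀ ≈ [2.1213, -6.3640]ᵀ
Result: (2.1213, -6.3640)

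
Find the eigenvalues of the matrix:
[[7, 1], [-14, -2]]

Characteristic equation: det(A - λI) = 0
λ² - (trace)λ + (det) = 0
trace = 7 + -2 = 5, det = (7)(-2) - (1)(-14) = 0
λ² - (5)λ + (0) = 0
λ = (5 ± √((5)² - 4·(0))) / 2 = (5 ± √25) / 2
Solving: λ = 0, 5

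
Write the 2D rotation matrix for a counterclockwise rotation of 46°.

Rotation matrix formula: [[cos θ, -sin θ], [sin θ, cos θ]]
For θ = 46°:
cos(46°) = 0.6947
sin(46°) = 0.7193
Result: [[0.6947, -0.7193], [0.7193, 0.6947]]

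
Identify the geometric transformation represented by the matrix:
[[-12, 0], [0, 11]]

This matrix represents: non-uniform scaling by sx = -12, sy = 11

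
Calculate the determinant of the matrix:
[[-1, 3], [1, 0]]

For a 2×2 matrix [[a, b], [c, d]], det = ad - bc
det = (-1)(0) - (3)(1) = 0 - 3 = -3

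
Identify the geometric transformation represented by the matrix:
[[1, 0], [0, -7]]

This matrix represents: non-uniform scaling by sx = 1, sy = -7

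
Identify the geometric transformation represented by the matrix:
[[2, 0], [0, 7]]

This matrix represents: non-uniform scaling by sx = 2, sy = 7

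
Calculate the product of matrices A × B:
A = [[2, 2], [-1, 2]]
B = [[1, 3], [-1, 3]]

Matrix multiplication:
C[0][0] = 2×1 + 2×-1 = 0
C[0][1] = 2×3 + 2×3 = 12
C[1][0] = -1×1 + 2×-1 = -3
C[1][1] = -1×3 + 2×3 = 3
Result: [[0, 12], [-3, 3]]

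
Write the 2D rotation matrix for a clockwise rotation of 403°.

Rotation matrix formula: [[cos θ, -sin θ], [sin θ, cos θ]]
A clockwise rotation by 403° is equivalent to a counterclockwise rotation by -403°.
For θ = -403°:
cos(-403°) = 0.7314
sin(-403°) = -0.6820
Result: [[0.7314, 0.6820], [-0.6820, 0.7314]]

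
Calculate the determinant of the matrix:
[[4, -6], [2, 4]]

For a 2×2 matrix [[a, b], [c, d]], det = ad - bc
det = (4)(4) - (-6)(2) = 16 - -12 = 28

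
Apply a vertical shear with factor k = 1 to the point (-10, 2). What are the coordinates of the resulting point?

Shear matrix for vertical shear with factor k = 1:
[[1, 0], [1, 1]]
Result: (-10, 2) → (-10, -8)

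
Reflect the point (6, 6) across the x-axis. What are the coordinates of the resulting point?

Reflection across x-axis: (6, 6) → (6, -6)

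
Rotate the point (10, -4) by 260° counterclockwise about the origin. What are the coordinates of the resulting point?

Rotation matrix for 260°: [[cos 260°, -sin 260°], [sin 260°, cos 260°]] ≈ [[-0.173648, 0.984808], [-0.984808, -0.173648]]
[[-0.173648, 0.984808], [-0.984808, -0.173648]] × [10, -4]ᵀ ≈ [-5.6757, -9.1535]ᵀ
Result: (-5.6757, -9.1535)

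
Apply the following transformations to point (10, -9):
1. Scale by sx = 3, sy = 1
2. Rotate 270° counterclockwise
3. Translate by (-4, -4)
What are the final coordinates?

Step 1: Scale → (30, -9)
Step 2: Rotate 270° → (-9, -30)
Step 3: Translate → (-13, -34)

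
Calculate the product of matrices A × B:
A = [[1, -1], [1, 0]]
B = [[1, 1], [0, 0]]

Matrix multiplication:
C[0][0] = 1×1 + -1×0 = 1
C[0][1] = 1×1 + -1×0 = 1
C[1][0] = 1×1 + 0×0 = 1
C[1][1] = 1×1 + 0×0 = 1
Result: [[1, 1], [1, 1]]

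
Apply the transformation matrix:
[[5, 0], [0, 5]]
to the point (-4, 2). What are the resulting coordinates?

Matrix multiplication:
[[5, 0], [0, 5]] × [-4, 2]ᵀ
= [(5)(-4) + (0)(2), (0)(-4) + (5)(2)]ᵀ
= [-20, 10]ᵀ
Result: (-20, 10)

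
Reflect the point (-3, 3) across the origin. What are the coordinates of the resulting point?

Reflection across origin: (-3, 3) → (3, -3)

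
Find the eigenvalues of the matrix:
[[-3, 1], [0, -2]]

Characteristic equation: det(A - λI) = 0
λ² - (trace)λ + (det) = 0
trace = -3 + -2 = -5, det = (-3)(-2) - (1)(0) = 6
λ² - (-5)λ + (6) = 0
λ = (-5 ± √((-5)² - 4·(6))) / 2 = (-5 ± √1) / 2
Solving: λ = -3, -2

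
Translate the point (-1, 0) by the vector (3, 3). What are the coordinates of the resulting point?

Translation by (3, 3) (homogeneous matrix [[1, 0, 3], [0, 1, 3], [0, 0, 1]]):
x' = -1 + 3 = 2
y' = 0 + 3 = 3
Result: (2, 3)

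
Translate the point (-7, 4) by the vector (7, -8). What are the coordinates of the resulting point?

Translation by (7, -8) (homogeneous matrix [[1, 0, 7], [0, 1, -8], [0, 0, 1]]):
x' = -7 + 7 = 0
y' = 4 + -8 = -4
Result: (0, -4)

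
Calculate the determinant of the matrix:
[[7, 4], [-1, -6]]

For a 2×2 matrix [[a, b], [c, d]], det = ad - bc
det = (7)(-6) - (4)(-1) = -42 - -4 = -38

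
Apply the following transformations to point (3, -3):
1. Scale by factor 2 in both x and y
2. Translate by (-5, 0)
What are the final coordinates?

Step 1: Scale (3, -3) by 2 → (6, -6)
Step 2: Translate by (-5, 0) → (1, -6)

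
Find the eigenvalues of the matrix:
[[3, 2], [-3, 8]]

Characteristic equation: det(A - λI) = 0
λ² - (trace)λ + (det) = 0
trace = 3 + 8 = 11, det = (3)(8) - (2)(-3) = 30
λ² - (11)λ + (30) = 0
λ = (11 ± √((11)² - 4·(30))) / 2 = (11 ± √1) / 2
Solving: λ = 5, 6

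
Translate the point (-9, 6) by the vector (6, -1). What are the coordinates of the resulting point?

Translation by (6, -1) (homogeneous matrix [[1, 0, 6], [0, 1, -1], [0, 0, 1]]):
x' = -9 + 6 = -3
y' = 6 + -1 = 5
Result: (-3, 5)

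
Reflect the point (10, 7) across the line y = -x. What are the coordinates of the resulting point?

Reflection across line y = -x: (10, 7) → (-7, -10)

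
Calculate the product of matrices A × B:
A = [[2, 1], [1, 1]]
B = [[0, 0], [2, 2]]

Matrix multiplication:
C[0][0] = 2×0 + 1×2 = 2
C[0][1] = 2×0 + 1×2 = 2
C[1][0] = 1×0 + 1×2 = 2
C[1][1] = 1×0 + 1×2 = 2
Result: [[2, 2], [2, 2]]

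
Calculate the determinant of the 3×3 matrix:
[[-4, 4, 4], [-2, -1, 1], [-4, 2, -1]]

Expansion along first row:
det = -4·det([[-1,1],[2,-1]]) - 4·det([[-2,1],[-4,-1]]) + 4·det([[-2,-1],[-4,2]])
    = -4·(-1·-1 - 1·2) - 4·(-2·-1 - 1·-4) + 4·(-2·2 - -1·-4)
    = -4·-1 - 4·6 + 4·-8
    = 4 + -24 + -32 = -52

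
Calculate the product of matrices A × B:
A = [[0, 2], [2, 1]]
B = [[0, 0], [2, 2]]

Matrix multiplication:
C[0][0] = 0×0 + 2×2 = 4
C[0][1] = 0×0 + 2×2 = 4
C[1][0] = 2×0 + 1×2 = 2
C[1][1] = 2×0 + 1×2 = 2
Result: [[4, 4], [2, 2]]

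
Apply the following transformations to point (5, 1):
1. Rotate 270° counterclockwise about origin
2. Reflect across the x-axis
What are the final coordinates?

Step 1: Rotate 270° → (1, -5)
Step 2: Reflect across x-axis → (1, 5)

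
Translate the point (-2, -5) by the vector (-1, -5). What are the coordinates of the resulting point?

Translation by (-1, -5) (homogeneous matrix [[1, 0, -1], [0, 1, -5], [0, 0, 1]]):
x' = -2 + -1 = -3
y' = -5 + -5 = -10
Result: (-3, -10)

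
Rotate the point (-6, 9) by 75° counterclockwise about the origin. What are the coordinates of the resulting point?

Rotation matrix for 75°: [[cos 75°, -sin 75°], [sin 75°, cos 75°]] ≈ [[0.258819, -0.965926], [0.965926, 0.258819]]
[[0.258819, -0.965926], [0.965926, 0.258819]] × [-6, 9]ᵀ ≈ [-10.2462, -3.4662]ᵀ
Result: (-10.2462, -3.4662)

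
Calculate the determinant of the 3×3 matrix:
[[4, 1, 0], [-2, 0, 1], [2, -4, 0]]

Expansion along first row:
det = 4·det([[0,1],[-4,0]]) - 1·det([[-2,1],[2,0]]) + 0·det([[-2,0],[2,-4]])
    = 4·(0·0 - 1·-4) - 1·(-2·0 - 1·2) + 0·(-2·-4 - 0·2)
    = 4·4 - 1·-2 + 0·8
    = 16 + 2 + 0 = 18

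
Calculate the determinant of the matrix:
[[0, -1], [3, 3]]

For a 2×2 matrix [[a, b], [c, d]], det = ad - bc
det = (0)(3) - (-1)(3) = 0 - -3 = 3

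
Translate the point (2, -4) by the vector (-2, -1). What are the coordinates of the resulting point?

Translation by (-2, -1) (homogeneous matrix [[1, 0, -2], [0, 1, -1], [0, 0, 1]]):
x' = 2 + -2 = 0
y' = -4 + -1 = -5
Result: (0, -5)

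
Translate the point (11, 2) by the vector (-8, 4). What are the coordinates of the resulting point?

Translation by (-8, 4) (homogeneous matrix [[1, 0, -8], [0, 1, 4], [0, 0, 1]]):
x' = 11 + -8 = 3
y' = 2 + 4 = 6
Result: (3, 6)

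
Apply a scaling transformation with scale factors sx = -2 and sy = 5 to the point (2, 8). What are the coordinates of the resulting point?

Scaling matrix:
[[-2, 0], [0, 5]]
Result: (2 × -2, 8 × 5) = (-4, 40)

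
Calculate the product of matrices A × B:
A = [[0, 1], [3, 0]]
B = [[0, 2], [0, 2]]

Matrix multiplication:
C[0][0] = 0×0 + 1×0 = 0
C[0][1] = 0×2 + 1×2 = 2
C[1][0] = 3×0 + 0×0 = 0
C[1][1] = 3×2 + 0×2 = 6
Result: [[0, 2], [0, 6]]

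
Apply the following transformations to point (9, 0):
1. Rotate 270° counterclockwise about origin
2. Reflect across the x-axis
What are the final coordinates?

Step 1: Rotate 270° → (0, -9)
Step 2: Reflect across x-axis → (0, 9)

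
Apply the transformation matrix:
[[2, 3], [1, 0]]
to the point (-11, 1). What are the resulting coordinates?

Matrix multiplication:
[[2, 3], [1, 0]] × [-11, 1]ᵀ
= [(2)(-11) + (3)(1), (1)(-11) + (0)(1)]ᵀ
= [-19, -11]ᵀ
Result: (-19, -11)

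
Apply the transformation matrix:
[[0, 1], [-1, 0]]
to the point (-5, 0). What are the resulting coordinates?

Matrix multiplication:
[[0, 1], [-1, 0]] × [-5, 0]ᵀ
= [(0)(-5) + (1)(0), (-1)(-5) + (0)(0)]ᵀ
= [0, 5]ᵀ
Result: (0, 5)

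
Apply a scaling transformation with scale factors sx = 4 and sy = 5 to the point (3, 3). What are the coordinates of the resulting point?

Scaling matrix:
[[4, 0], [0, 5]]
Result: (3 × 4, 3 × 5) = (12, 15)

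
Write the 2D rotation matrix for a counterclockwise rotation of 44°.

Rotation matrix formula: [[cos θ, -sin θ], [sin θ, cos θ]]
For θ = 44°:
cos(44°) = 0.7193
sin(44°) = 0.6947
Result: [[0.7193, -0.6947], [0.6947, 0.7193]]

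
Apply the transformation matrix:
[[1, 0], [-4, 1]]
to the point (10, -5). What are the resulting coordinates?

Matrix multiplication:
[[1, 0], [-4, 1]] × [10, -5]ᵀ
= [(1)(10) + (0)(-5), (-4)(10) + (1)(-5)]ᵀ
= [10, -45]ᵀ
Result: (10, -45)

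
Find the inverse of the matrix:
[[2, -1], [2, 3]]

For [[a,b],[c,d]], inverse = (1/det)·[[d,-b],[-c,a]]
det = (2)(3) - (-1)(2) = 6 - -2 = 8
Inverse = (1/8)·[[3, 1], [-2, 2]]
= [[3/8, 1/8], [-1/4, 1/4]]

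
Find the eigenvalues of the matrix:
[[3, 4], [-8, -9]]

Characteristic equation: det(A - λI) = 0
λ² - (trace)λ + (det) = 0
trace = 3 + -9 = -6, det = (3)(-9) - (4)(-8) = 5
λ² - (-6)λ + (5) = 0
λ = (-6 ± √((-6)² - 4·(5))) / 2 = (-6 ± √16) / 2
Solving: λ = -5, -1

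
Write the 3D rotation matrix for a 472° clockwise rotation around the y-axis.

Rotation matrix for clockwise 472° around y-axis:
A clockwise rotation by 472° is a counterclockwise rotation by -472°.
cos(-472°) = -0.3746, sin(-472°) = -0.9272
Result: [[-0.3746, 0, -0.9272], [0, 1, 0], [0.9272, 0, -0.3746]]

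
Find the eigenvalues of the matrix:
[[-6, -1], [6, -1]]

Characteristic equation: det(A - λI) = 0
λ² - (trace)λ + (det) = 0
trace = -6 + -1 = -7, det = (-6)(-1) - (-1)(6) = 12
λ² - (-7)λ + (12) = 0
λ = (-7 ± √((-7)² - 4·(12))) / 2 = (-7 ± √1) / 2
Solving: λ = -4, -3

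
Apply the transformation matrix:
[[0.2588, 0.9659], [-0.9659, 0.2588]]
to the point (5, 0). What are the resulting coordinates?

Matrix multiplication:
[[0.2588, 0.9659], [-0.9659, 0.2588]] × [5, 0]ᵀ
= [(0.2588)(5) + (0.9659)(0), (-0.9659)(5) + (0.2588)(0)]ᵀ
= [1.2940, -4.8295]ᵀ
Result: (1.2940, -4.8295)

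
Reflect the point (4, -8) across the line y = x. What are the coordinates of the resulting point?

Reflection across line y = x: (4, -8) → (-8, 4)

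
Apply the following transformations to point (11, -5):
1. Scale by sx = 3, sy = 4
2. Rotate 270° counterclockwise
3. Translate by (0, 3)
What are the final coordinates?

Step 1: Scale → (33, -20)
Step 2: Rotate 270° → (-20, -33)
Step 3: Translate → (-20, -30)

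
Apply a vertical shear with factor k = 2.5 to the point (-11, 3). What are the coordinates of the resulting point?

Shear matrix for vertical shear with factor k = 2.5:
[[1, 0], [2.50, 1]]
Result: (-11, 3) → (-11, -24.5)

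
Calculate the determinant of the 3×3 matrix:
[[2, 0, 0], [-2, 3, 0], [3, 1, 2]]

Expansion along first row:
det = 2·det([[3,0],[1,2]]) - 0·det([[-2,0],[3,2]]) + 0·det([[-2,3],[3,1]])
    = 2·(3·2 - 0·1) - 0·(-2·2 - 0·3) + 0·(-2·1 - 3·3)
    = 2·6 - 0·-4 + 0·-11
    = 12 + 0 + 0 = 12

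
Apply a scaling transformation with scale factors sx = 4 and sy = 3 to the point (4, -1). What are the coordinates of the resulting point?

Scaling matrix:
[[4, 0], [0, 3]]
Result: (4 × 4, -1 × 3) = (16, -3)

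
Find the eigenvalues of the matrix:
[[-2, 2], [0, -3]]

Characteristic equation: det(A - λI) = 0
λ² - (trace)λ + (det) = 0
trace = -2 + -3 = -5, det = (-2)(-3) - (2)(0) = 6
λ² - (-5)λ + (6) = 0
λ = (-5 ± √((-5)² - 4·(6))) / 2 = (-5 ± √1) / 2
Solving: λ = -3, -2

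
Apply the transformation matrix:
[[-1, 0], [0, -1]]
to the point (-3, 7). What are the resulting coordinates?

Matrix multiplication:
[[-1, 0], [0, -1]] × [-3, 7]ᵀ
= [(-1)(-3) + (0)(7), (0)(-3) + (-1)(7)]ᵀ
= [3, -7]ᵀ
Result: (3, -7)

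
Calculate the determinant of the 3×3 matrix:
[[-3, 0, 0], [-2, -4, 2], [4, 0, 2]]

Expansion along first row:
det = -3·det([[-4,2],[0,2]]) - 0·det([[-2,2],[4,2]]) + 0·det([[-2,-4],[4,0]])
    = -3·(-4·2 - 2·0) - 0·(-2·2 - 2·4) + 0·(-2·0 - -4·4)
    = -3·-8 - 0·-12 + 0·16
    = 24 + 0 + 0 = 24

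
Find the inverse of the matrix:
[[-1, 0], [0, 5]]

For [[a,b],[c,d]], inverse = (1/det)·[[d,-b],[-c,a]]
det = (-1)(5) - (0)(0) = -5 - 0 = -5
Inverse = (1/-5)·[[5, 0], [0, -1]]
= [[-1, 0], [0, 1/5]]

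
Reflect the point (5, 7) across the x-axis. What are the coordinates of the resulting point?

Reflection across x-axis: (5, 7) → (5, -7)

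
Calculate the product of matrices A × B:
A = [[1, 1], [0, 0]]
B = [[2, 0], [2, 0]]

Matrix multiplication:
C[0][0] = 1×2 + 1×2 = 4
C[0][1] = 1×0 + 1×0 = 0
C[1][0] = 0×2 + 0×2 = 0
C[1][1] = 0×0 + 0×0 = 0
Result: [[4, 0], [0, 0]]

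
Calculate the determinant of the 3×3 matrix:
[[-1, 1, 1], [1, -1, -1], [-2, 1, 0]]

Expansion along first row:
det = -1·det([[-1,-1],[1,0]]) - 1·det([[1,-1],[-2,0]]) + 1·det([[1,-1],[-2,1]])
    = -1·(-1·0 - -1·1) - 1·(1·0 - -1·-2) + 1·(1·1 - -1·-2)
    = -1·1 - 1·-2 + 1·-1
    = -1 + 2 + -1 = 0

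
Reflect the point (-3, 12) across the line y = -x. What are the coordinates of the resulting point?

Reflection across line y = -x: (-3, 12) → (-12, 3)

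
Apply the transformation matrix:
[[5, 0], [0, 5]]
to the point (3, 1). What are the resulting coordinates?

Matrix multiplication:
[[5, 0], [0, 5]] × [3, 1]ᵀ
= [(5)(3) + (0)(1), (0)(3) + (5)(1)]ᵀ
= [15, 5]ᵀ
Result: (15, 5)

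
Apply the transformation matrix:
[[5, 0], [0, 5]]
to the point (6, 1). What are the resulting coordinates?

Matrix multiplication:
[[5, 0], [0, 5]] × [6, 1]ᵀ
= [(5)(6) + (0)(1), (0)(6) + (5)(1)]ᵀ
= [30, 5]ᵀ
Result: (30, 5)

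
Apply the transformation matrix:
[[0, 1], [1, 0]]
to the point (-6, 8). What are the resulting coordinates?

Matrix multiplication:
[[0, 1], [1, 0]] × [-6, 8]ᵀ
= [(0)(-6) + (1)(8), (1)(-6) + (0)(8)]ᵀ
= [8, -6]ᵀ
Result: (8, -6)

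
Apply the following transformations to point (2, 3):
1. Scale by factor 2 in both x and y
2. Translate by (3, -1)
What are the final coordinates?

Step 1: Scale (2, 3) by 2 → (4, 6)
Step 2: Translate by (3, -1) → (7, 5)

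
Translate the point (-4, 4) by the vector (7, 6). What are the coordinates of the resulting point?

Translation by (7, 6) (homogeneous matrix [[1, 0, 7], [0, 1, 6], [0, 0, 1]]):
x' = -4 + 7 = 3
y' = 4 + 6 = 10
Result: (3, 10)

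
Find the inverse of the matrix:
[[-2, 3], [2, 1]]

For [[a,b],[c,d]], inverse = (1/det)·[[d,-b],[-c,a]]
det = (-2)(1) - (3)(2) = -2 - 6 = -8
Inverse = (1/-8)·[[1, -3], [-2, -2]]
= [[-1/8, 3/8], [1/4, 1/4]]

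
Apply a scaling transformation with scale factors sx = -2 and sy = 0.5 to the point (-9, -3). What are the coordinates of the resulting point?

Scaling matrix:
[[-2, 0], [0, 0.50]]
Result: (-9 × -2, -3 × 0.5) = (18, -1.5)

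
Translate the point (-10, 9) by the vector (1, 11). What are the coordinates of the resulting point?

Translation by (1, 11) (homogeneous matrix [[1, 0, 1], [0, 1, 11], [0, 0, 1]]):
x' = -10 + 1 = -9
y' = 9 + 11 = 20
Result: (-9, 20)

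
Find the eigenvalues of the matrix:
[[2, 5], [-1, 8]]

Characteristic equation: det(A - λI) = 0
λ² - (trace)λ + (det) = 0
trace = 2 + 8 = 10, det = (2)(8) - (5)(-1) = 21
λ² - (10)λ + (21) = 0
λ = (10 ± √((10)² - 4·(21))) / 2 = (10 ± √16) / 2
Solving: λ = 3, 7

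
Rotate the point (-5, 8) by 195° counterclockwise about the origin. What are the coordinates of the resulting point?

Rotation matrix for 195°: [[cos 195°, -sin 195°], [sin 195°, cos 195°]] ≈ [[-0.965926, 0.258819], [-0.258819, -0.965926]]
[[-0.965926, 0.258819], [-0.258819, -0.965926]] × [-5, 8]ᵀ ≈ [6.9002, -6.4333]ᵀ
Result: (6.9002, -6.4333)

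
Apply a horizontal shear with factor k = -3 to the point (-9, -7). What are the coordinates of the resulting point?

Shear matrix for horizontal shear with factor k = -3:
[[1, -3], [0, 1]]
Result: (-9, -7) → (12, -7)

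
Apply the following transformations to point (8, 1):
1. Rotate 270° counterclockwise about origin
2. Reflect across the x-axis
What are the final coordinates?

Step 1: Rotate 270° → (1, -8)
Step 2: Reflect across x-axis → (1, 8)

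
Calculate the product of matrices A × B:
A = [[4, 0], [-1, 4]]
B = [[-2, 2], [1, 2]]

Matrix multiplication:
C[0][0] = 4×-2 + 0×1 = -8
C[0][1] = 4×2 + 0×2 = 8
C[1][0] = -1×-2 + 4×1 = 6
C[1][1] = -1×2 + 4×2 = 6
Result: [[-8, 8], [6, 6]]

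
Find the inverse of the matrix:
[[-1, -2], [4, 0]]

For [[a,b],[c,d]], inverse = (1/det)·[[d,-b],[-c,a]]
det = (-1)(0) - (-2)(4) = 0 - -8 = 8
Inverse = (1/8)·[[0, 2], [-4, -1]]
= [[0, 1/4], [-1/2, -1/8]]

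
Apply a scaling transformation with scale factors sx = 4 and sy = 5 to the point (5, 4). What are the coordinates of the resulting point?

Scaling matrix:
[[4, 0], [0, 5]]
Result: (5 × 4, 4 × 5) = (20, 20)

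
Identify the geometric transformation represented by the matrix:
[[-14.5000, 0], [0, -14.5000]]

This matrix represents: uniform scaling by factor -14.5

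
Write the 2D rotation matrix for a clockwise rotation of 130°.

Rotation matrix formula: [[cos θ, -sin θ], [sin θ, cos θ]]
A clockwise rotation by 130° is equivalent to a counterclockwise rotation by -130°.
For θ = -130°:
cos(-130°) = -0.6428
sin(-130°) = -0.7660
Result: [[-0.6428, 0.7660], [-0.7660, -0.6428]]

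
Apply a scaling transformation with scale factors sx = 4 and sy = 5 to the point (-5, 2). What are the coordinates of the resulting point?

Scaling matrix:
[[4, 0], [0, 5]]
Result: (-5 × 4, 2 × 5) = (-20, 10)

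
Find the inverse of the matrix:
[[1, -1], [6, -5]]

For [[a,b],[c,d]], inverse = (1/det)·[[d,-b],[-c,a]]
det = (1)(-5) - (-1)(6) = -5 - -6 = 1
Inverse = [[-5, 1], [-6, 1]]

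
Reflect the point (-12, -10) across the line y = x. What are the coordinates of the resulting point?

Reflection across line y = x: (-12, -10) → (-10, -12)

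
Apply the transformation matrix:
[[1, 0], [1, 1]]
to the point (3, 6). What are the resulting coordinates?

Matrix multiplication:
[[1, 0], [1, 1]] × [3, 6]ᵀ
= [(1)(3) + (0)(6), (1)(3) + (1)(6)]ᵀ
= [3, 9]ᵀ
Result: (3, 9)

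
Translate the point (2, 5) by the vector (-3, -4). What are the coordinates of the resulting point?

Translation by (-3, -4) (homogeneous matrix [[1, 0, -3], [0, 1, -4], [0, 0, 1]]):
x' = 2 + -3 = -1
y' = 5 + -4 = 1
Result: (-1, 1)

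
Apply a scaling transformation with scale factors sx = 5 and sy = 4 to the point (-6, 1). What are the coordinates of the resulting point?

Scaling matrix:
[[5, 0], [0, 4]]
Result: (-6 × 5, 1 × 4) = (-30, 4)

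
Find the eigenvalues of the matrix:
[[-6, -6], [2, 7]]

Characteristic equation: det(A - λI) = 0
λ² - (trace)λ + (det) = 0
trace = -6 + 7 = 1, det = (-6)(7) - (-6)(2) = -30
λ² - (1)λ + (-30) = 0
λ = (1 ± √((1)² - 4·(-30))) / 2 = (1 ± √121) / 2
Solving: λ = -5, 6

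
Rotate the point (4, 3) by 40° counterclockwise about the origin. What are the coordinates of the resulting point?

Rotation matrix for 40°: [[cos 40°, -sin 40°], [sin 40°, cos 40°]] ≈ [[0.766044, -0.642788], [0.642788, 0.766044]]
[[0.766044, -0.642788], [0.642788, 0.766044]] × [4, 3]ᵀ ≈ [1.1358, 4.8693]ᵀ
Result: (1.1358, 4.8693)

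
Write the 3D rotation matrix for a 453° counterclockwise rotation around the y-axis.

Rotation matrix for counterclockwise 453° around y-axis:
cos(453°) = -0.0523, sin(453°) = 0.9986
Result: [[-0.0523, 0, 0.9986], [0, 1, 0], [-0.9986, 0, -0.0523]]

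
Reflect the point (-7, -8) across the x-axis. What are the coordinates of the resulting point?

Reflection across x-axis: (-7, -8) → (-7, 8)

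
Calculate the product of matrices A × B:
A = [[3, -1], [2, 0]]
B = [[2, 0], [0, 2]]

Matrix multiplication:
C[0][0] = 3×2 + -1×0 = 6
C[0][1] = 3×0 + -1×2 = -2
C[1][0] = 2×2 + 0×0 = 4
C[1][1] = 2×0 + 0×2 = 0
Result: [[6, -2], [4, 0]]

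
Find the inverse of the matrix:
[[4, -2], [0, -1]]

For [[a,b],[c,d]], inverse = (1/det)·[[d,-b],[-c,a]]
det = (4)(-1) - (-2)(0) = -4 - 0 = -4
Inverse = (1/-4)·[[-1, 2], [0, 4]]
= [[1/4, -1/2], [0, -1]]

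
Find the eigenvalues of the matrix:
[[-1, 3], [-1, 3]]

Characteristic equation: det(A - λI) = 0
λ² - (trace)λ + (det) = 0
trace = -1 + 3 = 2, det = (-1)(3) - (3)(-1) = 0
λ² - (2)λ + (0) = 0
λ = (2 ± √((2)² - 4·(0))) / 2 = (2 ± √4) / 2
Solving: λ = 0, 2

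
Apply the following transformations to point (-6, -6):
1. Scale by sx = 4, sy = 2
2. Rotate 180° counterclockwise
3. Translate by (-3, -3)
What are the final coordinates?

Step 1: Scale → (-24, -12)
Step 2: Rotate 180° → (24, 12)
Step 3: Translate → (21, 9)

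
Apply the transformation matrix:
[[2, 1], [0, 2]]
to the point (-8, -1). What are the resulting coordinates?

Matrix multiplication:
[[2, 1], [0, 2]] × [-8, -1]ᵀ
= [(2)(-8) + (1)(-1), (0)(-8) + (2)(-1)]ᵀ
= [-17, -2]ᵀ
Result: (-17, -2)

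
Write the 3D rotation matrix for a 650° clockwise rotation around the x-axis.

Rotation matrix for clockwise 650° around x-axis:
A clockwise rotation by 650° is a counterclockwise rotation by -650°.
cos(-650°) = 0.3420, sin(-650°) = 0.9397
Result: [[1, 0, 0], [0, 0.3420, -0.9397], [0, 0.9397, 0.3420]]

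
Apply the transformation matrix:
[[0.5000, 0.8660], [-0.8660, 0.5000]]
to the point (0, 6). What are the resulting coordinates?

Matrix multiplication:
[[0.5000, 0.8660], [-0.8660, 0.5000]] × [0, 6]ᵀ
= [(0.5000)(0) + (0.8660)(6), (-0.8660)(0) + (0.5000)(6)]ᵀ
= [5.1960, 3]ᵀ
Result: (5.1960, 3)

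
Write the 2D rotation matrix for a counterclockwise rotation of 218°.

Rotation matrix formula: [[cos θ, -sin θ], [sin θ, cos θ]]
For θ = 218°:
cos(218°) = -0.7880
sin(218°) = -0.6157
Result: [[-0.7880, 0.6157], [-0.6157, -0.7880]]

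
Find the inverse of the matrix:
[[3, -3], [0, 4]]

For [[a,b],[c,d]], inverse = (1/det)·[[d,-b],[-c,a]]
det = (3)(4) - (-3)(0) = 12 - 0 = 12
Inverse = (1/12)·[[4, 3], [0, 3]]
= [[1/3, 1/4], [0, 1/4]]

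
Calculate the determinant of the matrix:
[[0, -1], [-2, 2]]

For a 2×2 matrix [[a, b], [c, d]], det = ad - bc
det = (0)(2) - (-1)(-2) = 0 - 2 = -2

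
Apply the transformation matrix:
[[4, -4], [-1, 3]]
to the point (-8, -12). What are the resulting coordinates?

Matrix multiplication:
[[4, -4], [-1, 3]] × [-8, -12]ᵀ
= [(4)(-8) + (-4)(-12), (-1)(-8) + (3)(-12)]ᵀ
= [16, -28]ᵀ
Result: (16, -28)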